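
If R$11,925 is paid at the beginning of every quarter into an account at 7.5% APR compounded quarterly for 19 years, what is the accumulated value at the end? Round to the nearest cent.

R$2,010,742.28

With 4 periods per year: i = 0.01875, n = 76.
FV = 11925 × [(1+0.01875)^76 − 1] / 0.01875 × (1+i) = 11925 × 168.615705 = 2,010,742.2768
Payments are at the start of each period, so multiply by (1+i).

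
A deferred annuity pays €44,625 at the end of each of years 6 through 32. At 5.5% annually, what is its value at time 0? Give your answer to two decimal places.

Value one period before first payment (t=5): 44625 × [1 − (1+0.055)^(−27)] / 0.055 = 44625 × 13.898100 = 620,202.7086
PV₀ = 620,202.7086 / (1+0.055)^5 = 620,202.7086 / 1.306960 = 474,538.3987

€474,538.40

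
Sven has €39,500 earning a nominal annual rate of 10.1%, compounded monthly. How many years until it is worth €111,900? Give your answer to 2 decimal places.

10.35 years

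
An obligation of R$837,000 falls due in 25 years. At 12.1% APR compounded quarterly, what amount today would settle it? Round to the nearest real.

R$42,507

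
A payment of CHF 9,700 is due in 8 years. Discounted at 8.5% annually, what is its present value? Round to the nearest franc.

PV = 9,700 / (1 + 0.085)^8 = 9,700 / 1.920604 = 5,050.4936

CHF 5,050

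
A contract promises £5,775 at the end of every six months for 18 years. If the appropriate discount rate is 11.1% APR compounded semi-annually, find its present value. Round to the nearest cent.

£89,168.59

With 2 periods per year: i = 0.0555, n = 36.
PV = PMT · [1 − (1+i)^(−n)] / i = 5775 · 15.440448 = 89,168.5875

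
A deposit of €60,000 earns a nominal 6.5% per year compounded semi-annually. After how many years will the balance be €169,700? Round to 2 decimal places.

Periodic rate i = 0.065/2 = 0.0325.
n = ln(169700/60000) / ln(1+0.0325) = ln(2.82833) / 0.031983 = 32.5075 half-years
= 32.5075/2 years

16.25 years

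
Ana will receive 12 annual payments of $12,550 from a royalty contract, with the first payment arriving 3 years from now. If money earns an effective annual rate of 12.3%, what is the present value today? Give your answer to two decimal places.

$60,795.24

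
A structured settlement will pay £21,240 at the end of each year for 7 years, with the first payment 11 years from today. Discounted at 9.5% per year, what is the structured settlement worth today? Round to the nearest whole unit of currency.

Value one period before first payment (t=10): 21240 × [1 − (1+0.095)^(−7)] / 0.095 = 21240 × 4.949612 = 105,129.7635
Discount back 10 years: 105,129.7635 × (1+0.095)^(−10) = 105,129.7635 × 0.403514 = 42,421.3510

£42,421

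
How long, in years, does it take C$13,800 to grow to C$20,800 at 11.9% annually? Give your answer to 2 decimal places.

(1+i)^n = 20800/13800 = 1.50725, so n = ln 1.50725 / ln 1.119 = 3.6491 years

3.65 years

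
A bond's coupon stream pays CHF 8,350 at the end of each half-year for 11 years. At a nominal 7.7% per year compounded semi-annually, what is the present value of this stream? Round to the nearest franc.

i = 0.077/2 = 0.0385 per half-year; n = 11·2 = 22.
PV = 8350 × [1 − (1+0.0385)^(−22)] / 0.0385 = 8350 × 14.660545 = 122,415.5506

CHF 122,416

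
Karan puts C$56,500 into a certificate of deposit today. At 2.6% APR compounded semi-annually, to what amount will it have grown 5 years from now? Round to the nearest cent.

C$64,289.92

i = 0.026/2 = 0.013 per half-year; n = 5·2 = 10.
FV = 56,500 × (1 + 0.013)^10 = 64,289.9224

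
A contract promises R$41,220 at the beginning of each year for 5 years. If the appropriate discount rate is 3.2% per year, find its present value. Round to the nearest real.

R$193,709

Annuity factor a(5|0.032) × (1+i) = 4.699389; PV = 41220 × 4.699389 = 193,708.8206
(Beginning-of-period payments → annuity-due factor ×(1+i).)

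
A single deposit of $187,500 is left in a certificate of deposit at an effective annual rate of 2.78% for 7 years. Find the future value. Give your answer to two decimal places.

$227,175.54

FV = PV·(1+i)^n = 187,500 × 1.211603 = 227,175.5381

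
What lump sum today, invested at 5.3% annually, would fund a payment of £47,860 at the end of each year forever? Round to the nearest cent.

PV = PMT / i = 47860 / 0.053 = 903,018.8679

£903,018.87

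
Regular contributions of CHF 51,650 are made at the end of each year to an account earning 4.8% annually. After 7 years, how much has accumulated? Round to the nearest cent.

Accumulation factor s(7|0.048) = 8.092624; FV = 51650 × 8.092624 = 417,984.0292

CHF 417,984.03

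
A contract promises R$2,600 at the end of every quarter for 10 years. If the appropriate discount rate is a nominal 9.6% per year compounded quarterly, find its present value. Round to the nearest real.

R$66,380

With 4 periods per year: i = 0.024, n = 40.
Annuity factor a(40|0.024) = 25.530867; PV = 2600 × 25.530867 = 66,380.2543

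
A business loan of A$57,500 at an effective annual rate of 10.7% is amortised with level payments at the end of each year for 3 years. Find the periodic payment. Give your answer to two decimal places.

PMT = 57500 / ( [1 − (1+0.107)^(−3)] / 0.107 ) = 57500 / 2.456522 = 23,407.0776

A$23,407.08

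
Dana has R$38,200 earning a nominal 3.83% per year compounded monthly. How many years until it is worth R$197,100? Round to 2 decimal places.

42.91 years

Periodic rate i = 0.0383/12 = 0.00319167.
(1+i)^n = 197100/38200 = 5.15969, so n = ln 5.15969 / ln 1.00319 = 514.9325 months
= 514.9325/12 years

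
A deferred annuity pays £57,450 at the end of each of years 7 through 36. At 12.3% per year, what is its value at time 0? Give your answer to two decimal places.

£225,692.95

Value one period before first payment (t=6): 57450 × [1 − (1+0.123)^(−30)] / 0.123 = 57450 × 7.879642 = 452,685.4422
Discount back 6 years: 452,685.4422 × (1+0.123)^(−6) = 452,685.4422 × 0.498565 = 225,692.9488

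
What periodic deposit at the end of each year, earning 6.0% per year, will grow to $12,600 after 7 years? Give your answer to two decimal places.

PMT = 12600 / ( [(1+0.06)^7 − 1] / 0.06 ) = 12600 / 8.393838 = 1,501.1012

$1,501.10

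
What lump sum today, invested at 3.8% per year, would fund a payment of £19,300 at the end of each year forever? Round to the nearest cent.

£507,894.74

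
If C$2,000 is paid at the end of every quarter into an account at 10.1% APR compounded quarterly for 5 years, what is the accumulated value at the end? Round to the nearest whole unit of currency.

C$51,218

Periodic rate i = 0.101/4 = 0.02525; n = 5 × 4 = 20 periods.
FV = 2000 × [(1+0.02525)^20 − 1] / 0.02525 = 2000 × 25.609039 = 51,218.0784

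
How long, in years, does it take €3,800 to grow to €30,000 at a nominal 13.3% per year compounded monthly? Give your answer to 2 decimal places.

15.62 years

Periodic rate i = 0.133/12 = 0.0110833.
n = ln(30000/3800) / ln(1+0.0110833) = ln(7.89474) / 0.011022 = 187.4549 months
= 187.4549/12 years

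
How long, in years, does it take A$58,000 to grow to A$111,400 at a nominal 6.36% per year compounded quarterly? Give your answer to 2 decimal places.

Periodic rate i = 0.0636/4 = 0.0159.
(1+i)^n = 111400/58000 = 1.92069, so n = ln 1.92069 / ln 1.0159 = 41.3748 quarters
= 41.3748/4 years

10.34 years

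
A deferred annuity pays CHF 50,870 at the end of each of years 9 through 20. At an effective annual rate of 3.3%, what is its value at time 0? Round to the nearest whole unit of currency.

CHF 383,630

Value one period before first payment (t=8): 50870 × [1 − (1+0.033)^(−12)] / 0.033 = 50870 × 9.778076 = 497,410.7189
PV₀ = 497,410.7189 / (1+0.033)^8 = 497,410.7189 / 1.296590 = 383,630.0052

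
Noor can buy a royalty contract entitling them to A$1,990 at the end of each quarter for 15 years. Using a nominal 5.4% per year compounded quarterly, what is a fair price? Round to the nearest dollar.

Periodic rate i = 0.054/4 = 0.0135; n = 15 × 4 = 60 periods.
PV = PMT · [1 − (1+i)^(−n)] / i = 1990 · 40.942578 = 81,475.7298

A$81,476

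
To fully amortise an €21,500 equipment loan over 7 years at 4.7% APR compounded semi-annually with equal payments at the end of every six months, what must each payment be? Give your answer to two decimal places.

€1,819.98

With 2 periods per year: i = 0.0235, n = 14.
PMT = 21500 / ( [1 − (1+0.0235)^(−14)] / 0.0235 ) = 21500 / 11.813304 = 1,819.9820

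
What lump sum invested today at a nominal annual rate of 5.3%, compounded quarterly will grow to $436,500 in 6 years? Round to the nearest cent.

Periodic rate i = 0.053/4 = 0.01325; n = 6 × 4 = 24 periods.
Discount factor = (1+0.01325)^(−24) = 0.729124; PV = 436,500 × 0.729124 = 318,262.5588

$318,262.56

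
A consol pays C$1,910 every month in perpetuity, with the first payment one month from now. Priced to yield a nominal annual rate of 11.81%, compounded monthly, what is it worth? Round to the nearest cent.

C$194,072.82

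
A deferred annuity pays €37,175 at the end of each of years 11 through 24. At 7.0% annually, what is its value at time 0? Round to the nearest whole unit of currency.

€165,271

Value one period before first payment (t=10): 37175 × [1 − (1+0.07)^(−14)] / 0.07 = 37175 × 8.745468 = 325,112.7724
PV₀ = 325,112.7724 / (1+0.07)^10 = 325,112.7724 / 1.967151 = 165,270.8477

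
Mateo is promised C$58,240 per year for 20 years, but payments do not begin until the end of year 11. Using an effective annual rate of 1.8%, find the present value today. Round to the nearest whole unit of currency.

PV at t=10 (ordinary 20-year annuity): 58240 × a(20|0.018) = 58240 × 16.671466 = 970,946.1789
PV₀ = 970,946.1789 / (1+0.018)^10 = 970,946.1789 / 1.195302 = 812,301.7277

C$812,302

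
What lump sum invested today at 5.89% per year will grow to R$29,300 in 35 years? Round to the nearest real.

PV = FV·(1+i)^(−n) = 29,300 × 0.134920 = 3,953.1603

R$3,953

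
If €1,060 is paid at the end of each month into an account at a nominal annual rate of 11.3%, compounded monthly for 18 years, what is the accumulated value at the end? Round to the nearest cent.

€739,808.11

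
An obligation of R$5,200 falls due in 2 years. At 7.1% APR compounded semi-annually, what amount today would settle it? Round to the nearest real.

With 2 periods per year: i = 0.0355, n = 4.
PV = FV·(1+i)^(−n) = 5,200 × 0.869760 = 4,522.7536

R$4,523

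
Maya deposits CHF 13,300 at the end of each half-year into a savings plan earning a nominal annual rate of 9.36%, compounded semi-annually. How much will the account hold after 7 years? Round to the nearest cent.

With 2 periods per year: i = 0.0468, n = 14.
FV = PMT · [(1+i)^n − 1] / i = 13300 · 19.168969 = 254,947.2846

CHF 254,947.28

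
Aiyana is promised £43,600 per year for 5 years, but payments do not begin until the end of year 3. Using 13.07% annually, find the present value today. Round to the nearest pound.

PV at t=2 (ordinary 5-year annuity): 43600 × a(5|0.1307) = 43600 × 3.511232 = 153,089.7275
Discount back 2 years: 153,089.7275 × (1+0.1307)^(−2) = 153,089.7275 × 0.782177 = 119,743.3118

£119,743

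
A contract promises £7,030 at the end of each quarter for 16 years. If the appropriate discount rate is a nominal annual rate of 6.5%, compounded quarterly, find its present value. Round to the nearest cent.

£278,421.83

With 4 periods per year: i = 0.01625, n = 64.
PV = 7030 × [1 − (1+0.01625)^(−64)] / 0.01625 = 7030 × 39.604813 = 278,421.8340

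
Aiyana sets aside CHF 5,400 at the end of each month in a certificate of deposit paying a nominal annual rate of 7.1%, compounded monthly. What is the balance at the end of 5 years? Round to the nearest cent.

CHF 387,603.96

With 12 periods per year: i = 0.00591667, n = 60.
Accumulation factor s(60|0.00591667) = 71.778512; FV = 5400 × 71.778512 = 387,603.9648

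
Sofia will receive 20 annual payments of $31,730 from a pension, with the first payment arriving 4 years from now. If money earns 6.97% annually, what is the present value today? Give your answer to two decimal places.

$275,269.40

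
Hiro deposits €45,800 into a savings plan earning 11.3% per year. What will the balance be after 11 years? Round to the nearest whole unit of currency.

45,800 × (1+0.113)^11 = 45,800 × 3.246735 = 148,700.4510

€148,700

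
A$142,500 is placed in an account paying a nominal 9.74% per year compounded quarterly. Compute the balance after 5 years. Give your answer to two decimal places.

Periodic rate i = 0.0974/4 = 0.02435; n = 5 × 4 = 20 periods.
FV = PV·(1+i)^n = 142,500 × 1.617959 = 230,559.1168

A$230,559.12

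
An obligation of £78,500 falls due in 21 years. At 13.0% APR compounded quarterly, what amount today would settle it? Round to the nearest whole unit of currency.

£5,347

Periodic rate i = 0.13/4 = 0.0325; n = 21 × 4 = 84 periods.
Discount factor = (1+0.0325)^(−84) = 0.068114; PV = 78,500 × 0.068114 = 5,346.9311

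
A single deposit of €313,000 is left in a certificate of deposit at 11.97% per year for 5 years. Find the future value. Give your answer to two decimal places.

FV = PV·(1+i)^n = 313,000 × 1.759983 = 550,874.5752

€550,874.58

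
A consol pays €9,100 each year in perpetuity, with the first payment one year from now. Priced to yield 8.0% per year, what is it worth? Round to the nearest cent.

PV = C/r = 9100/0.08 = 113,750.0000

€113,750.00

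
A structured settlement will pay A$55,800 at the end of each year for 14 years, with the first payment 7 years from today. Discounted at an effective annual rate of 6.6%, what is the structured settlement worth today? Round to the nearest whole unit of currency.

A$340,689

Value one period before first payment (t=6): 55800 × [1 − (1+0.066)^(−14)] / 0.066 = 55800 × 8.959169 = 499,921.6513
Discount back 6 years: 499,921.6513 × (1+0.066)^(−6) = 499,921.6513 × 0.681486 = 340,689.4758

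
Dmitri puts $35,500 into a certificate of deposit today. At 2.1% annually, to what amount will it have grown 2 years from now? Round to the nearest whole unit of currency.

$37,007

FV = PV·(1+i)^n = 35,500 × 1.042441 = 37,006.6555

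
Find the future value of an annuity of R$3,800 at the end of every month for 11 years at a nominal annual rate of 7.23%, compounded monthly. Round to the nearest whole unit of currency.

i = 0.0723/12 = 0.006025 per month; n = 11·12 = 132.
FV = PMT · [(1+i)^n − 1] / i = 3800 · 200.800981 = 763,043.7276

R$763,044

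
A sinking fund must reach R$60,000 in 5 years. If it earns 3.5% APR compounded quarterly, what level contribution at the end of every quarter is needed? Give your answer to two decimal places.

Periodic rate i = 0.035/4 = 0.00875; n = 5 × 4 = 20 periods.
PMT = 60000 / ( [(1+0.00875)^20 − 1] / 0.00875 ) = 60000 / 21.753120 = 2,758.2250

R$2,758.23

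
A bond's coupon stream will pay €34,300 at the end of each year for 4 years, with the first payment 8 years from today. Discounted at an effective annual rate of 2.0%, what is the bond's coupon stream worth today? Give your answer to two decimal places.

€113,699.59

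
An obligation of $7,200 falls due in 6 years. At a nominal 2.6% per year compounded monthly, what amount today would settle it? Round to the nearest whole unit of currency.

$6,161

With 12 periods per year: i = 0.00216667, n = 72.
Discount factor = (1+0.00216667)^(−72) = 0.855704; PV = 7,200 × 0.855704 = 6,161.0658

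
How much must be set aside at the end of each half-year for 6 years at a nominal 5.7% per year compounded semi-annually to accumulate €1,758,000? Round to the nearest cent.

€124,931.65

With 2 periods per year: i = 0.0285, n = 12.
PMT = 1.758e+06 / ( [(1+0.0285)^12 − 1] / 0.0285 ) = 1.758e+06 / 14.071694 = 124,931.6523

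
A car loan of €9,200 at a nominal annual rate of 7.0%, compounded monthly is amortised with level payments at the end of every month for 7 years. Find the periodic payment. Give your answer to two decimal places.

€138.85

With 12 periods per year: i = 0.00583333, n = 84.
PMT = 9200 / ( [1 − (1+0.00583333)^(−84)] / 0.00583333 ) = 9200 / 66.257285 = 138.8527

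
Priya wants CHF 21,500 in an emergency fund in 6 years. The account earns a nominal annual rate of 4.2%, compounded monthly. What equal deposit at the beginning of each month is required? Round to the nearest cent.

i = 0.042/12 = 0.0035 per month; n = 6·12 = 72.
FV-annuity factor × (1+i) = 82.008914; PMT = 21500 / 82.008914 = 262.1666

CHF 262.17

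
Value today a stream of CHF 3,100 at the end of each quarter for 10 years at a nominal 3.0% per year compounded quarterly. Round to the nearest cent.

Periodic rate i = 0.03/4 = 0.0075; n = 10 × 4 = 40 periods.
PV = PMT · [1 − (1+i)^(−n)] / i = 3100 · 34.446938 = 106,785.5092

CHF 106,785.51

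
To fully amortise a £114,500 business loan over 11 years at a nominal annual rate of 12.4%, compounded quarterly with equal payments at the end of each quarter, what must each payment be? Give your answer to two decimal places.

£4,803.03

With 4 periods per year: i = 0.031, n = 44.
Annuity-PV factor = 23.839132; PMT = 114500 / 23.839132 = 4,803.0272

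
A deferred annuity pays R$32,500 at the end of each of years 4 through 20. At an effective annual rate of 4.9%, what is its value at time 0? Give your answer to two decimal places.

R$319,806.49

PV at t=3 (ordinary 17-year annuity): 32500 × a(17|0.049) = 32500 × 11.358746 = 369,159.2404
Discount back 3 years: 369,159.2404 × (1+0.049)^(−3) = 369,159.2404 × 0.866310 = 319,806.4946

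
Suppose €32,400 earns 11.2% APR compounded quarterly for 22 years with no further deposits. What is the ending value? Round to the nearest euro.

€368,077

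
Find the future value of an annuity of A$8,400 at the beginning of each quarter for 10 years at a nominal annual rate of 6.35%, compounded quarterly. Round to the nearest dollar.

A$471,758

Periodic rate i = 0.0635/4 = 0.015875; n = 10 × 4 = 40 periods.
Accumulation factor s(40|0.015875) × (1+i) = 56.161657; FV = 8400 × 56.161657 = 471,757.9196
Payments are at the start of each period, so multiply by (1+i).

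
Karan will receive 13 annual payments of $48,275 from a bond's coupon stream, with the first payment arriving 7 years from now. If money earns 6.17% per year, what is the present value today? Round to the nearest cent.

$295,450.38

Value one period before first payment (t=6): 48275 × [1 − (1+0.0617)^(−13)] / 0.0617 = 48275 × 8.765429 = 423,151.0831
PV₀ = 423,151.0831 / (1+0.0617)^6 = 423,151.0831 / 1.432224 = 295,450.3799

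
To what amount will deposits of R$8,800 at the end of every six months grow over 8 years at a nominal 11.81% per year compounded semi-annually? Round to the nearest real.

R$224,160

With 2 periods per year: i = 0.05905, n = 16.
FV = 8800 × [(1+0.05905)^16 − 1] / 0.05905 = 8800 × 25.472783 = 224,160.4902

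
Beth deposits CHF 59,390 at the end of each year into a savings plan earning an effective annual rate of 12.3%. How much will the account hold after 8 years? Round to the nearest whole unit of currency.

CHF 738,522

FV = PMT · [(1+i)^n − 1] / i = 59390 · 12.435119 = 738,521.7029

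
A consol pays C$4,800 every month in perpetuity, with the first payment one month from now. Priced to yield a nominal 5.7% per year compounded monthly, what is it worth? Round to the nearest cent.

Periodic rate i = 0.057/12 = 0.00475.
PV = PMT / i = 4800 / 0.00475 = 1,010,526.3158

C$1,010,526.32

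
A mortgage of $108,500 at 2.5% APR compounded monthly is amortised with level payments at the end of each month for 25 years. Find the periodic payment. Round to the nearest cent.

i = 0.025/12 = 0.00208333 per month; n = 25·12 = 300.
PMT = 108500 / ( [1 − (1+0.00208333)^(−300)] / 0.00208333 ) = 108500 / 222.907423 = 486.7492

$486.75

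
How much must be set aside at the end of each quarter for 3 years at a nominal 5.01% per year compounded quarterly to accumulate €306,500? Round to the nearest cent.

€23,829.60

i = 0.0501/4 = 0.012525 per quarter; n = 3·4 = 12.
PMT = 306500 / ( [(1+0.012525)^12 − 1] / 0.012525 ) = 306500 / 12.862155 = 23,829.5993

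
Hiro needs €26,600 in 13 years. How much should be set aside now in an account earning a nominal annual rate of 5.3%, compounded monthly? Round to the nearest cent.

i = 0.053/12 = 0.00441667 per month; n = 13·12 = 156.
PV = FV·(1+i)^(−n) = 26,600 × 0.502840 = 13,375.5484

€13,375.55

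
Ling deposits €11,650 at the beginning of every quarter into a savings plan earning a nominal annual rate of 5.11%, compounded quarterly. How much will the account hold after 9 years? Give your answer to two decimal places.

€535,042.13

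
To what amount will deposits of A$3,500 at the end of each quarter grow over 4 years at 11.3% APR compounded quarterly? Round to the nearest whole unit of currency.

A$69,583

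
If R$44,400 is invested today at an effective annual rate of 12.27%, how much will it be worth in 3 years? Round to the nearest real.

R$62,831

FV = PV·(1+i)^n = 44,400 × 1.415113 = 62,831.0240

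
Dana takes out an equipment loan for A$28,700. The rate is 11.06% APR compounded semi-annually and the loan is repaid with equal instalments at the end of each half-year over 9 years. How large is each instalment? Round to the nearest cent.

A$2,557.87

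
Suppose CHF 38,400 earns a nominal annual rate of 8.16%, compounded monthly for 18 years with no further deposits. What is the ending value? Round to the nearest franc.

CHF 165,983

i = 0.0816/12 = 0.0068 per month; n = 18·12 = 216.
FV = PV·(1+i)^n = 38,400 × 4.322477 = 165,983.1146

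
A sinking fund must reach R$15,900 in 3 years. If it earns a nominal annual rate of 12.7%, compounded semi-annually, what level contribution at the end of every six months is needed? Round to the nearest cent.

R$2,259.46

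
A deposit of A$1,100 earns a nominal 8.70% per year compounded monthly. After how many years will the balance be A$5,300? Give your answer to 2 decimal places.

Periodic rate i = 0.087/12 = 0.00725.
n = ln(5300/1100) / ln(1+0.00725) = ln(4.81818) / 0.007224 = 217.6675 months
= 217.6675/12 years

18.14 years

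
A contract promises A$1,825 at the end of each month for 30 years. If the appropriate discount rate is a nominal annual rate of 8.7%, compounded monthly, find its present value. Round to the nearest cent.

Periodic rate i = 0.087/12 = 0.00725; n = 30 × 12 = 360 periods.
Annuity factor a(360|0.00725) = 127.692387; PV = 1825 × 127.692387 = 233,038.6054

A$233,038.61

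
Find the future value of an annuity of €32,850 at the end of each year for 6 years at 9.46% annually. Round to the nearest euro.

€250,027

Accumulation factor s(6|0.0946) = 7.611170; FV = 32850 × 7.611170 = 250,026.9397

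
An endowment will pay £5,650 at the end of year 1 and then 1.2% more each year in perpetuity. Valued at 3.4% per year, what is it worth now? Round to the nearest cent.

£256,818.18

PV = PMT / (i − g) = 5650 / (0.034 − 0.012) = 5650 / 0.022000 = 256,818.1818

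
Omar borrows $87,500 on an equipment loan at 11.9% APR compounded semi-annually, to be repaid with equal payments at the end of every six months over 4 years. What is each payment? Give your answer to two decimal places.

Periodic rate i = 0.119/2 = 0.0595; n = 4 × 2 = 8 periods.
PMT = 87500 / ( [1 − (1+0.0595)^(−8)] / 0.0595 ) = 87500 / 6.222101 = 14,062.7743

$14,062.77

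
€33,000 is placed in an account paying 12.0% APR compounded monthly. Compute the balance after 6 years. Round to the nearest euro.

€67,554

i = 0.12/12 = 0.01 per month; n = 6·12 = 72.
FV = 33,000 × (1 + 0.01)^72 = 67,554.2773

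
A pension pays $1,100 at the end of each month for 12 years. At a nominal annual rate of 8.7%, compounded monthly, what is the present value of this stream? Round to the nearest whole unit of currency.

i = 0.087/12 = 0.00725 per month; n = 12·12 = 144.
PV = PMT · [1 − (1+i)^(−n)] / i = 1100 · 89.190056 = 98,109.0619

$98,109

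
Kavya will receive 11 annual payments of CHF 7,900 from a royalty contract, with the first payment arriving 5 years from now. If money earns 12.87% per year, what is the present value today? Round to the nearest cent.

PV at t=4 (ordinary 11-year annuity): 7900 × a(11|0.1287) = 7900 × 5.718573 = 45,176.7280
Discount back 4 years: 45,176.7280 × (1+0.1287)^(−4) = 45,176.7280 × 0.616149 = 27,835.6055

CHF 27,835.61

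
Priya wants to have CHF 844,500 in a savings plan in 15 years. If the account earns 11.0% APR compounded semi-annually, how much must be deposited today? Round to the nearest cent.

CHF 169,443.87

i = 0.11/2 = 0.055 per half-year; n = 15·2 = 30.
PV = FV·(1+i)^(−n) = 844,500 × 0.200644 = 169,443.8712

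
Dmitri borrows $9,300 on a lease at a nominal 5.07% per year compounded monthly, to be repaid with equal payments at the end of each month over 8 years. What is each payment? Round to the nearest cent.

$118.05

With 12 periods per year: i = 0.004225, n = 96.
Annuity-PV factor = 78.781887; PMT = 9300 / 78.781887 = 118.0474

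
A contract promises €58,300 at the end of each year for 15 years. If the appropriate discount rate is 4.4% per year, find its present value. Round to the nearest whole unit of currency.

€630,442

PV = 58300 × [1 − (1+0.044)^(−15)] / 0.044 = 58300 × 10.813760 = 630,442.1914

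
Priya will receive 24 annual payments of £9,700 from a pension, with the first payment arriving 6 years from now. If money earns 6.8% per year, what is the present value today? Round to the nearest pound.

£81,492

Value one period before first payment (t=5): 9700 × [1 − (1+0.068)^(−24)] / 0.068 = 9700 × 11.673521 = 113,233.1490
Discount back 5 years: 113,233.1490 × (1+0.068)^(−5) = 113,233.1490 × 0.719687 = 81,492.4400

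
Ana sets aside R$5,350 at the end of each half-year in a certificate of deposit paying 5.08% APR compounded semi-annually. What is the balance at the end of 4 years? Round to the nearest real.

i = 0.0508/2 = 0.0254 per half-year; n = 4·2 = 8.
Accumulation factor s(8|0.0254) = 8.748500; FV = 5350 × 8.748500 = 46,804.4732

R$46,804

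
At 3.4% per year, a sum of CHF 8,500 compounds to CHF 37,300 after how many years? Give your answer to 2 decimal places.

44.23 years

(1+i)^n = 37300/8500 = 4.38824, so n = ln 4.38824 / ln 1.034 = 44.2332 years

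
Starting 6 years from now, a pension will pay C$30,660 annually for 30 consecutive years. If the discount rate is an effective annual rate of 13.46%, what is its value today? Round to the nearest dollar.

PV at t=5 (ordinary 30-year annuity): 30660 × a(30|0.1346) = 30660 × 7.261280 = 222,630.8541
Discount back 5 years: 222,630.8541 × (1+0.1346)^(−5) = 222,630.8541 × 0.531846 = 118,405.3856

C$118,405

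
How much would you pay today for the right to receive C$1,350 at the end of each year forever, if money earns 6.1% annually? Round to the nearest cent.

C$22,131.15

PV = PMT / i = 1350 / 0.061 = 22,131.1475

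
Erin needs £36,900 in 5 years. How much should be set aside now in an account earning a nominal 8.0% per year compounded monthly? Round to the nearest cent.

i = 0.08/12 = 0.00666667 per month; n = 5·12 = 60.
Discount factor = (1+0.00666667)^(−60) = 0.671210; PV = 36,900 × 0.671210 = 24,767.6654

£24,767.67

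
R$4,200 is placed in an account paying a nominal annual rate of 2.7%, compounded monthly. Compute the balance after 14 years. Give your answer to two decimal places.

i = 0.027/12 = 0.00225 per month; n = 14·12 = 168.
FV = 4,200 × (1 + 0.00225)^168 = 6,126.7223

R$6,126.72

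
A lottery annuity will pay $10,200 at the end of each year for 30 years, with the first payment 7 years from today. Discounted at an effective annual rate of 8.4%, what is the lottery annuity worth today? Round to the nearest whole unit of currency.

Value one period before first payment (t=6): 10200 × [1 − (1+0.084)^(−30)] / 0.084 = 10200 × 10.845893 = 110,628.1073
Discount back 6 years: 110,628.1073 × (1+0.084)^(−6) = 110,628.1073 × 0.616346 = 68,185.1482

$68,185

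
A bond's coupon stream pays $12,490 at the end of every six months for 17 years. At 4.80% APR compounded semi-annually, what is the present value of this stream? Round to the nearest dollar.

Periodic rate i = 0.048/2 = 0.024; n = 17 × 2 = 34 periods.
PV = 12490 × [1 − (1+0.024)^(−34)] / 0.024 = 12490 × 23.063356 = 288,061.3197

$288,061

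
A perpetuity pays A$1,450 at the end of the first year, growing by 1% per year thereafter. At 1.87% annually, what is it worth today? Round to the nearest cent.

PV = D₁/(r − g) = 1450/(0.0187 − 0.01) = 166,666.6667

A$166,666.67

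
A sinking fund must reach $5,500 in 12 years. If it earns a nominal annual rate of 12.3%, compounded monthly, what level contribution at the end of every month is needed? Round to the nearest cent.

With 12 periods per year: i = 0.01025, n = 144.
PMT = 5500 / ( [(1+0.01025)^144 − 1] / 0.01025 ) = 5500 / 326.113058 = 16.8653

$16.87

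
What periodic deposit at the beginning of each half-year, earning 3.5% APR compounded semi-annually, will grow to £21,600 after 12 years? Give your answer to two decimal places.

£719.34

i = 0.035/2 = 0.0175 per half-year; n = 12·2 = 24.
PMT = 21600 / ( [(1+0.0175)^24 − 1] / 0.0175 × (1+i) ) = 21600 / 30.027459 = 719.3416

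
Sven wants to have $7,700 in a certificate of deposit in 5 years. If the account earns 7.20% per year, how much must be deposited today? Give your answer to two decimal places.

PV = 7,700 / (1 + 0.072)^5 = 7,700 / 1.415709 = 5,438.9717

$5,438.97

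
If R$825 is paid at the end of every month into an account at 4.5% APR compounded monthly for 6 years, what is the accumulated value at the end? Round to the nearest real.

R$68,047

Periodic rate i = 0.045/12 = 0.00375; n = 6 × 12 = 72 periods.
FV = 825 × [(1+0.00375)^72 − 1] / 0.00375 = 825 × 82.480827 = 68,046.6823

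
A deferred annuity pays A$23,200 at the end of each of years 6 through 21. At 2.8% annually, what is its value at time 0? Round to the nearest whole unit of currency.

A$257,759

PV at t=5 (ordinary 16-year annuity): 23200 × a(16|0.028) = 23200 × 12.755330 = 295,923.6514
Discount back 5 years: 295,923.6514 × (1+0.028)^(−5) = 295,923.6514 × 0.871033 = 257,759.1576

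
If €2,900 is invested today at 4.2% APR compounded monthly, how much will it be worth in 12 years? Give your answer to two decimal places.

€4,796.23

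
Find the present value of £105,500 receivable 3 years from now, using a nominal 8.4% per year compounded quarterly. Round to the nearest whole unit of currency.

£82,214

Periodic rate i = 0.084/4 = 0.021; n = 3 × 4 = 12 periods.
PV = 105,500 / (1 + 0.021)^12 = 105,500 / 1.283243 = 82,213.5790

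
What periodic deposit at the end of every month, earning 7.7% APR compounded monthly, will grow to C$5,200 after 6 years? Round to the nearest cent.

Periodic rate i = 0.077/12 = 0.00641667; n = 6 × 12 = 72 periods.
FV-annuity factor = 91.153925; PMT = 5200 / 91.153925 = 57.0464

C$57.05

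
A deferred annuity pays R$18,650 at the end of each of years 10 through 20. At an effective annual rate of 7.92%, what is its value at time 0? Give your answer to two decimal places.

R$67,310.67

Value one period before first payment (t=9): 18650 × [1 − (1+0.0792)^(−11)] / 0.0792 = 18650 × 7.166755 = 133,659.9718
Discount back 9 years: 133,659.9718 × (1+0.0792)^(−9) = 133,659.9718 × 0.503596 = 67,310.6734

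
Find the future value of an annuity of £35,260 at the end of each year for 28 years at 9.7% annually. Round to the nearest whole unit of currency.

FV = 35260 × [(1+0.097)^28 − 1] / 0.097 = 35260 × 127.416057 = 4,492,690.1621

£4,492,690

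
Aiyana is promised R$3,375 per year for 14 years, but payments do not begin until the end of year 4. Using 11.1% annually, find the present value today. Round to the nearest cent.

R$17,092.80

PV at t=3 (ordinary 14-year annuity): 3375 × a(14|0.111) = 3375 × 6.945149 = 23,439.8785
Discount back 3 years: 23,439.8785 × (1+0.111)^(−3) = 23,439.8785 × 0.729219 = 17,092.7988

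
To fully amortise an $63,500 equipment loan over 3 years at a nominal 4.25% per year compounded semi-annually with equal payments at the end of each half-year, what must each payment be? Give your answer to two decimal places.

With 2 periods per year: i = 0.02125, n = 6.
Annuity-PV factor = 5.577878; PMT = 63500 / 5.577878 = 11,384.2578

$11,384.26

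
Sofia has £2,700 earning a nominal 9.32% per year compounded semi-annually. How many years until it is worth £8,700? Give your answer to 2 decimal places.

12.84 years

Periodic rate i = 0.0932/2 = 0.0466.
(1+i)^n = 8700/2700 = 3.22222, so n = ln 3.22222 / ln 1.0466 = 25.6894 half-years
= 25.6894/2 years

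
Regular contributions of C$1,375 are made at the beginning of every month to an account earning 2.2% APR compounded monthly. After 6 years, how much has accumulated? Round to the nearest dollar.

With 12 periods per year: i = 0.00183333, n = 72.
FV = 1375 × [(1+0.00183333)^72 − 1] / 0.00183333 × (1+i) = 1375 × 77.033928 = 105,921.6508
Payments are at the start of each period, so multiply by (1+i).

C$105,922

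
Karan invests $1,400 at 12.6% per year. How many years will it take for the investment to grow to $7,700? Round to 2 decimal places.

n = ln(7700/1400) / ln(1+0.126) = ln(5.50000) / 0.118672 = 14.3653 years

14.37 years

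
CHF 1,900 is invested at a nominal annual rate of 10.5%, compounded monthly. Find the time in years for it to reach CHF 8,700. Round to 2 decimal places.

Periodic rate i = 0.105/12 = 0.00875.
n = ln(8700/1900) / ln(1+0.00875) = ln(4.57895) / 0.008712 = 174.6418 months
= 174.6418/12 years

14.55 years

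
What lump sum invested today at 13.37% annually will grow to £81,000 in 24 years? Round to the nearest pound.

PV = FV·(1+i)^(−n) = 81,000 × 0.049209 = 3,985.9285

£3,986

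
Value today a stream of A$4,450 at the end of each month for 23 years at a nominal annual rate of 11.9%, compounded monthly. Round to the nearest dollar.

i = 0.119/12 = 0.00991667 per month; n = 23·12 = 276.
PV = 4450 × [1 − (1+0.00991667)^(−276)] / 0.00991667 = 4450 × 94.220833 = 419,282.7061

A$419,283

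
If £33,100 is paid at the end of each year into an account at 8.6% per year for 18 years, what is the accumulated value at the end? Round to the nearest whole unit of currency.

£1,314,402

Accumulation factor s(18|0.086) = 39.710029; FV = 33100 × 39.710029 = 1,314,401.9571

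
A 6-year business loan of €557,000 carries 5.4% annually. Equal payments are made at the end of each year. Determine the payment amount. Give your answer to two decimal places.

€111,146.49

PMT = 557000 / ( [1 − (1+0.054)^(−6)] / 0.054 ) = 557000 / 5.011404 = 111,146.4922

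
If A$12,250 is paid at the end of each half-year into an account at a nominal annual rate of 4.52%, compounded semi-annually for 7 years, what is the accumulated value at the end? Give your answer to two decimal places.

A$199,118.99

i = 0.0452/2 = 0.0226 per half-year; n = 7·2 = 14.
FV = PMT · [(1+i)^n − 1] / i = 12250 · 16.254612 = 199,118.9946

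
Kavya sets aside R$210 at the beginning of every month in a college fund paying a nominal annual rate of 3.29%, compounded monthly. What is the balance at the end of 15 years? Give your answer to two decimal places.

With 12 periods per year: i = 0.00274167, n = 180.
FV = 210 × [(1+0.00274167)^180 − 1] / 0.00274167 × (1+i) = 210 × 232.953136 = 48,920.1585
Payments are at the start of each period, so multiply by (1+i).

R$48,920.16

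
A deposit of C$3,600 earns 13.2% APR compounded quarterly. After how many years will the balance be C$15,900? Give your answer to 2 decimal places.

Periodic rate i = 0.132/4 = 0.033.
n = ln(15900/3600) / ln(1+0.033) = ln(4.41667) / 0.032467 = 45.7503 quarters
= 45.7503/4 years

11.44 years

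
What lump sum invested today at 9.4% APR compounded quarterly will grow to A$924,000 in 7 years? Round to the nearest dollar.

i = 0.094/4 = 0.0235 per quarter; n = 7·4 = 28.
PV = FV·(1+i)^(−n) = 924,000 × 0.521844 = 482,183.4003

A$482,183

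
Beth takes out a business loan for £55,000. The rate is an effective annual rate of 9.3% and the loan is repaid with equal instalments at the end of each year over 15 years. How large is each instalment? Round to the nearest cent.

Annuity-PV factor = 7.919897; PMT = 55000 / 7.919897 = 6,944.5351

£6,944.54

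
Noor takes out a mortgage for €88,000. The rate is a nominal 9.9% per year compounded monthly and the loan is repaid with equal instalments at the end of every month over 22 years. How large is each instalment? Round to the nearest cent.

€819.68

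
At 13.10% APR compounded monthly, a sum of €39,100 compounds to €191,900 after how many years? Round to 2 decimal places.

Periodic rate i = 0.131/12 = 0.0109167.
n = ln(191900/39100) / ln(1+0.0109167) = ln(4.90793) / 0.010858 = 146.5209 months
= 146.5209/12 years

12.21 years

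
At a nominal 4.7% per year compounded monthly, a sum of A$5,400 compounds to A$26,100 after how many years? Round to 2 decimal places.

Periodic rate i = 0.047/12 = 0.00391667.
n = ln(26100/5400) / ln(1+0.00391667) = ln(4.83333) / 0.003909 = 403.0519 months
= 403.0519/12 years

33.59 years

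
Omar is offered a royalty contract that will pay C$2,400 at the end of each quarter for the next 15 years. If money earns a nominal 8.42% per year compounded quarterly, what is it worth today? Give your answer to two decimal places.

Periodic rate i = 0.0842/4 = 0.02105; n = 15 × 4 = 60 periods.
PV = 2400 × [1 − (1+0.02105)^(−60)] / 0.02105 = 2400 × 33.893770 = 81,345.0471

C$81,345.05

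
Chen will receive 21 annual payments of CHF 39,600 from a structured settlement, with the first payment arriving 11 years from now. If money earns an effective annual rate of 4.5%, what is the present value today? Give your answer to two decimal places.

CHF 341,814.24

PV at t=10 (ordinary 21-year annuity): 39600 × a(21|0.045) = 39600 × 13.404724 = 530,827.0655
PV₀ = 530,827.0655 / (1+0.045)^10 = 530,827.0655 / 1.552969 = 341,814.2419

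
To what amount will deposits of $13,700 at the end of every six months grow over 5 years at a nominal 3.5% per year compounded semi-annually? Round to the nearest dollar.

$148,308

i = 0.035/2 = 0.0175 per half-year; n = 5·2 = 10.
FV = 13700 × [(1+0.0175)^10 − 1] / 0.0175 = 13700 × 10.825399 = 148,307.9725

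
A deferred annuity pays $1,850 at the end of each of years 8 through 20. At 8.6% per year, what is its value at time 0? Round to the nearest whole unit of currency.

Value one period before first payment (t=7): 1850 × [1 − (1+0.086)^(−13)] / 0.086 = 1850 × 7.649458 = 14,151.4968
Discount back 7 years: 14,151.4968 × (1+0.086)^(−7) = 14,151.4968 × 0.561295 = 7,943.1653

$7,943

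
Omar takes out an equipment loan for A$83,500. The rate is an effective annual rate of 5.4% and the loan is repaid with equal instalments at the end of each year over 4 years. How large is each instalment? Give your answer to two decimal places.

A$23,767.17

PMT = 83500 / ( [1 − (1+0.054)^(−4)] / 0.054 ) = 83500 / 3.513249 = 23,767.1730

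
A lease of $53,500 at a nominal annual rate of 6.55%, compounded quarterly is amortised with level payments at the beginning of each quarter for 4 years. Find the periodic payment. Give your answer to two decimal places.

$3,766.36

With 4 periods per year: i = 0.016375, n = 16.
Annuity-PV factor × (1+i) = 14.204692; PMT = 53500 / 14.204692 = 3,766.3611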